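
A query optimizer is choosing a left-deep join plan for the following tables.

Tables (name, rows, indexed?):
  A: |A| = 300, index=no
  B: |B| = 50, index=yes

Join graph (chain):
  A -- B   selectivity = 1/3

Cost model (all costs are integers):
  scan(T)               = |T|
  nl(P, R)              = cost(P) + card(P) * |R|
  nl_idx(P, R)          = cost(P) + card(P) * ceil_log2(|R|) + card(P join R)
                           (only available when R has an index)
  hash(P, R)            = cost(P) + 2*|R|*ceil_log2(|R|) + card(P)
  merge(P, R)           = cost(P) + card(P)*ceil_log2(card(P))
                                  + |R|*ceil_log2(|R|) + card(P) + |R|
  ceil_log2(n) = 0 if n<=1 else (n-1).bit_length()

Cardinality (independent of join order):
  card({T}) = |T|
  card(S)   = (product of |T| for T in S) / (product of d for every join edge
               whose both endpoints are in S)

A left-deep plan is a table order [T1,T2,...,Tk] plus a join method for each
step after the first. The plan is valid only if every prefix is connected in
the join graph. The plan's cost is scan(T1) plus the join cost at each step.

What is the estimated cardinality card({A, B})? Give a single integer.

5000

Tables in S: A(300), B(50)
Edges inside S: A-B(d=3)
numerator = 300 * 50 = 15000
denominator = 3 = 3
card(S) = 15000 / 3 = 5000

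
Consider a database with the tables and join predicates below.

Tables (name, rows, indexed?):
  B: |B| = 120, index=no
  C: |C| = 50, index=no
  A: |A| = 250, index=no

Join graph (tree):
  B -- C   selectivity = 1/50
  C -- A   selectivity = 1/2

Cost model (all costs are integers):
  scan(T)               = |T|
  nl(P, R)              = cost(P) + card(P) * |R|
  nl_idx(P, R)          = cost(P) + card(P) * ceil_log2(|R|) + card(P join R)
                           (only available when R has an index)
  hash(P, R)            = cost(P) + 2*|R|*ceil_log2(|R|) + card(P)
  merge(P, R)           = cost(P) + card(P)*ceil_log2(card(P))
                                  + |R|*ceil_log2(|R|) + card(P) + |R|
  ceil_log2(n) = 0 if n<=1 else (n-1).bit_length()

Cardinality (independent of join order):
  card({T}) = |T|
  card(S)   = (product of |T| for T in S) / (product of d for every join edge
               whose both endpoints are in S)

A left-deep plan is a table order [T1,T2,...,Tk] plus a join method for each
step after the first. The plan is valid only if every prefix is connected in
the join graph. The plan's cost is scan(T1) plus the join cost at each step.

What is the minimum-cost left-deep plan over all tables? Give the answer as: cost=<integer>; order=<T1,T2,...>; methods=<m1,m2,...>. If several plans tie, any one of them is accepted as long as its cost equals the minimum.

cost=4050; order=B,C,A; methods=hash,merge

Selinger DP (subsets sized 1..n):
  {B}: scan cost=120, card=120
  {C}: scan cost=50, card=50
  {A}: scan cost=250, card=250
  {BC}: card=120; try (C,hash)→840, (B,merge)→1360, (C,merge)→1430, (B,hash)→1780, (B,nl)→6050, (C,nl)→6120; best=840 via (C,hash)
  {AC}: card=6250; try (C,hash)→1100, (A,merge)→2650, (C,merge)→2850, (A,hash)→4100, (A,nl)→12550, (C,nl)→12750; best=1100 via (C,hash)
  {ABC}: card=15000; try (A,merge)→4050, (A,hash)→4960, (B,hash)→9030, (A,nl)→30840, (B,merge)→89560, (B,nl)→751100; best=4050 via (A,merge)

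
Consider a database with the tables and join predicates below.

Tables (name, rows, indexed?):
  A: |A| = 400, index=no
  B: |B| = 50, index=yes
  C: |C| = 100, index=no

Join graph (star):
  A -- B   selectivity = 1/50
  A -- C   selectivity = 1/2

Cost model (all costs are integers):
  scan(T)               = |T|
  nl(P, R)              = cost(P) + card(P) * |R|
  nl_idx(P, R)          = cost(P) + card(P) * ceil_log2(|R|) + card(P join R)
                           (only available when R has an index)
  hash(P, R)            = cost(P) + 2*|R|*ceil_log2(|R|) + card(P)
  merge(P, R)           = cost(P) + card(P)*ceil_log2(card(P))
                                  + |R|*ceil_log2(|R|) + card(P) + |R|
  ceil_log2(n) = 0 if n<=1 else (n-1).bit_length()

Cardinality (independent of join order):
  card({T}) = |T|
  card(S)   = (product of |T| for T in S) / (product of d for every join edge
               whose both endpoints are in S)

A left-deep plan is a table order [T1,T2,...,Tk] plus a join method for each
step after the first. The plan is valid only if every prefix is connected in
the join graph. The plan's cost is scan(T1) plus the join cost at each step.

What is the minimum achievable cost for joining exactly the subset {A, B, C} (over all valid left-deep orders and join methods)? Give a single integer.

3200

Selinger DP over subsets of {A,B,C}:
  {A}: scan cost=400, card=400
  {B}: scan cost=50, card=50
  {C}: scan cost=100, card=100
  {AB}: card=400; try (B,hash)→1400, (B,nl_idx)→3200, (A,merge)→4400, (B,merge)→4750, (A,hash)→7300, (A,nl)→20050 …(+1); best=1400 via (B,hash)
  {AC}: card=20000; try (C,hash)→2200, (A,merge)→4900, (C,merge)→5200, (A,hash)→7400, (A,nl)→40100, (C,nl)→40400; best=2200 via (C,hash)
  {ABC}: card=20000; try (C,hash)→3200, (C,merge)→6200, (B,hash)→22800, (C,nl)→41400, (B,nl_idx)→142200, (B,merge)→322550 …(+1); best=3200 via (C,hash)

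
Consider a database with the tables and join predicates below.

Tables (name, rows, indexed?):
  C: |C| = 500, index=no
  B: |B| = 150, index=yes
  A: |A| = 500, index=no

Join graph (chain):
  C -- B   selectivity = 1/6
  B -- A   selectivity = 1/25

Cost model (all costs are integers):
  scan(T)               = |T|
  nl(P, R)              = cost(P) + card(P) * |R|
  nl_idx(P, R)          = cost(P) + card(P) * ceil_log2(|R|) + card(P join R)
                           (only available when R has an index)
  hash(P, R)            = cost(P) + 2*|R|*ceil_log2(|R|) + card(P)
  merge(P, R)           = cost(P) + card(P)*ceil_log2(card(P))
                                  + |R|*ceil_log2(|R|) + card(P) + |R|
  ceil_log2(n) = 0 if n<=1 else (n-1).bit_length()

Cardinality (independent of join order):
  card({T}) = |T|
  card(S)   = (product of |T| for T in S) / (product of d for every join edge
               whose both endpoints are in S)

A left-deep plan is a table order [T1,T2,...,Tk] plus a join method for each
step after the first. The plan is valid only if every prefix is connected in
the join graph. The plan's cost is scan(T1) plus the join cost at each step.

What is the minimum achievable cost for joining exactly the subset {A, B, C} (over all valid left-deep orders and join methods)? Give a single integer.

Selinger DP over subsets of {A,B,C}:
  {C}: scan cost=500, card=500
  {B}: scan cost=150, card=150
  {A}: scan cost=500, card=500
  {BC}: card=12500; try (B,hash)→3400, (C,merge)→6500, (B,merge)→6850, (C,hash)→9300, (B,nl_idx)→17000, (C,nl)→75150 …(+1); best=3400 via (B,hash)
  {AB}: card=3000; try (B,hash)→3400, (A,merge)→6500, (B,merge)→6850, (B,nl_idx)→7500, (A,hash)→9300, (A,nl)→75150 …(+1); best=3400 via (B,hash)
  {ABC}: card=250000; try (C,hash)→15400, (A,hash)→24900, (C,merge)→47400, (A,merge)→195900, (C,nl)→1503400, (A,nl)→6253400; best=15400 via (C,hash)

15400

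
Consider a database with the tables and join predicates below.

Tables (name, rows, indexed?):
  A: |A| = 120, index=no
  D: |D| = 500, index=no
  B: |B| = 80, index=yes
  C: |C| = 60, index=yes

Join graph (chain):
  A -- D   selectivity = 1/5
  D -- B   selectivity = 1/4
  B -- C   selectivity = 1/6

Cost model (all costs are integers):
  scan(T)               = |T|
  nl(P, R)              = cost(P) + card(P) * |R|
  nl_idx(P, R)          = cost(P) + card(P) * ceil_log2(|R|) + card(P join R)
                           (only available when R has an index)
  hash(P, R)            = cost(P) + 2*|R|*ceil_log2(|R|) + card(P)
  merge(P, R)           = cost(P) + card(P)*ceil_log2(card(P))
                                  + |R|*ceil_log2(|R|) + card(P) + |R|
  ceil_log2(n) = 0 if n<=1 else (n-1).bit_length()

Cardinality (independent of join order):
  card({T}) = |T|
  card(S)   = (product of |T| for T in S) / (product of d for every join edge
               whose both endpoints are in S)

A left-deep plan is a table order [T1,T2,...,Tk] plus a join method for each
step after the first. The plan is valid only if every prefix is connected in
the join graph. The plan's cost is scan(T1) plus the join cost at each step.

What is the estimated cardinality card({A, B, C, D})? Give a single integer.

Tables in S: A(120), B(80), C(60), D(500)
Edges inside S: A-D(d=5), D-B(d=4), B-C(d=6)
numerator = 120 * 80 * 60 * 500 = 288000000
denominator = 5 * 4 * 6 = 120
card(S) = 288000000 / 120 = 2400000

2400000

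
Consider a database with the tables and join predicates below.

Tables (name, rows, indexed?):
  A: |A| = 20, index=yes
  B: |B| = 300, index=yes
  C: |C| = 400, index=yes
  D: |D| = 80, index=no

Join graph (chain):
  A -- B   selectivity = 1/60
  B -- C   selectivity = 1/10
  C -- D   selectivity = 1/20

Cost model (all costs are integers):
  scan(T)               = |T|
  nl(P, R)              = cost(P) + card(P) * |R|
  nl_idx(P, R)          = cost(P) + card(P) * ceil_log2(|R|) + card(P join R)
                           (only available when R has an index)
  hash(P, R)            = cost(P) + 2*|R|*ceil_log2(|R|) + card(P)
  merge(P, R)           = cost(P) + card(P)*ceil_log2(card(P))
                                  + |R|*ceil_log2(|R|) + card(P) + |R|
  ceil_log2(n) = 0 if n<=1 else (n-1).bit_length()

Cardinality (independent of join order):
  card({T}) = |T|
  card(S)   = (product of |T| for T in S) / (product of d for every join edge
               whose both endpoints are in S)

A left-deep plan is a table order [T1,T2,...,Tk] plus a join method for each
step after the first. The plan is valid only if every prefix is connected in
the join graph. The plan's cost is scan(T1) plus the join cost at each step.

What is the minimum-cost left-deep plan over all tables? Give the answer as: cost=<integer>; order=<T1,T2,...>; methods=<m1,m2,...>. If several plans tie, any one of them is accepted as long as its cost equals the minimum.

Selinger DP (subsets sized 1..n):
  {A}: scan cost=20, card=20
  {B}: scan cost=300, card=300
  {C}: scan cost=400, card=400
  {D}: scan cost=80, card=80
  {AB}: card=100; try (B,nl_idx)→300, (A,hash)→800, (A,nl_idx)→1900, (B,merge)→3140, (A,merge)→3420, (B,hash)→5440 …(+2); best=300 via (B,nl_idx)
  {BC}: card=12000; try (B,hash)→6200, (C,merge)→7300, (B,merge)→7400, (C,hash)→7800, (C,nl_idx)→15000, (B,nl_idx)→16000 …(+2); best=6200 via (B,hash)
  {CD}: card=1600; try (D,hash)→1920, (C,nl_idx)→2400, (C,merge)→4720, (D,merge)→5040, (C,hash)→7360, (C,nl)→32080 …(+1); best=1920 via (D,hash)
  {ABC}: card=4000; try (C,merge)→5100, (C,nl_idx)→5200, (C,hash)→7600, (A,hash)→18400, (C,nl)→40300, (A,nl_idx)→70200 …(+2); best=5100 via (C,merge)
  {BCD}: card=48000; try (B,hash)→8920, (D,hash)→19320, (B,merge)→24120, (B,nl_idx)→64320, (D,merge)→186840, (B,nl)→481920 …(+1); best=8920 via (B,hash)
  {ABCD}: card=16000; try (D,hash)→10220, (A,hash)→57120, (D,merge)→57740, (A,nl_idx)→264920, (D,nl)→325100, (A,merge)→825040 …(+1); best=10220 via (D,hash)

cost=10220; order=A,B,C,D; methods=nl_idx,merge,hash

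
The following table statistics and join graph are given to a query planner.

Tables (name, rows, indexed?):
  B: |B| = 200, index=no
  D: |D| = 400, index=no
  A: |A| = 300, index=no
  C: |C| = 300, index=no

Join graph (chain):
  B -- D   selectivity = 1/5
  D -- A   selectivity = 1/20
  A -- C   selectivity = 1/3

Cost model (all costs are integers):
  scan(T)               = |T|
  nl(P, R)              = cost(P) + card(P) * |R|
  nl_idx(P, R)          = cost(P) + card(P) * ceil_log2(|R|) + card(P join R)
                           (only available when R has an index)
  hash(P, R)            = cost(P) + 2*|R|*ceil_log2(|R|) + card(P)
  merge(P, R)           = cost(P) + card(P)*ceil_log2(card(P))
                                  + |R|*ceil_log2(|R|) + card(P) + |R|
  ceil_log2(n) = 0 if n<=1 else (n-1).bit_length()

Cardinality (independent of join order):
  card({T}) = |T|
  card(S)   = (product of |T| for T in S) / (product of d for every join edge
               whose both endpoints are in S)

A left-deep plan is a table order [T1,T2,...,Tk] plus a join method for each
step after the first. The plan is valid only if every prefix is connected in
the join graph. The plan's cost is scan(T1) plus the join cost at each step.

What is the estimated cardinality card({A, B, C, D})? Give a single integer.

Tables in S: A(300), B(200), C(300), D(400)
Edges inside S: B-D(d=5), D-A(d=20), A-C(d=3)
numerator = 300 * 200 * 300 * 400 = 7200000000
denominator = 5 * 20 * 3 = 300
card(S) = 7200000000 / 300 = 24000000

24000000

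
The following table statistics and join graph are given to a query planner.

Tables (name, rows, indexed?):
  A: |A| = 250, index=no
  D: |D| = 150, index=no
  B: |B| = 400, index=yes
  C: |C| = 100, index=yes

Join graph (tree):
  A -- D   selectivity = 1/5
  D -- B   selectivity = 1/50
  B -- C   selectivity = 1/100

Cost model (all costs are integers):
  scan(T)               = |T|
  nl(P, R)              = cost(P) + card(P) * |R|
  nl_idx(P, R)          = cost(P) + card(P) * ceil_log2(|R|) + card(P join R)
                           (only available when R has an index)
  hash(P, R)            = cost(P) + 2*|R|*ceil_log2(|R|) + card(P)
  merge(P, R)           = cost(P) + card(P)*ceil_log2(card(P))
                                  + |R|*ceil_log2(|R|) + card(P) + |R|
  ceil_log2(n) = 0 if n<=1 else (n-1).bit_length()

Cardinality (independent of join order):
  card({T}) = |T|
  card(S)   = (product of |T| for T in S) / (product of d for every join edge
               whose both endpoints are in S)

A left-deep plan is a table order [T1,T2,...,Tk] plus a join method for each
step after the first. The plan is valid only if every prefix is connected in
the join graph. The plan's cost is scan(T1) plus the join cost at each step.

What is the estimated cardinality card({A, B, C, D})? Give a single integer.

60000

Tables in S: A(250), B(400), C(100), D(150)
Edges inside S: A-D(d=5), D-B(d=50), B-C(d=100)
numerator = 250 * 400 * 100 * 150 = 1500000000
denominator = 5 * 50 * 100 = 25000
card(S) = 1500000000 / 25000 = 60000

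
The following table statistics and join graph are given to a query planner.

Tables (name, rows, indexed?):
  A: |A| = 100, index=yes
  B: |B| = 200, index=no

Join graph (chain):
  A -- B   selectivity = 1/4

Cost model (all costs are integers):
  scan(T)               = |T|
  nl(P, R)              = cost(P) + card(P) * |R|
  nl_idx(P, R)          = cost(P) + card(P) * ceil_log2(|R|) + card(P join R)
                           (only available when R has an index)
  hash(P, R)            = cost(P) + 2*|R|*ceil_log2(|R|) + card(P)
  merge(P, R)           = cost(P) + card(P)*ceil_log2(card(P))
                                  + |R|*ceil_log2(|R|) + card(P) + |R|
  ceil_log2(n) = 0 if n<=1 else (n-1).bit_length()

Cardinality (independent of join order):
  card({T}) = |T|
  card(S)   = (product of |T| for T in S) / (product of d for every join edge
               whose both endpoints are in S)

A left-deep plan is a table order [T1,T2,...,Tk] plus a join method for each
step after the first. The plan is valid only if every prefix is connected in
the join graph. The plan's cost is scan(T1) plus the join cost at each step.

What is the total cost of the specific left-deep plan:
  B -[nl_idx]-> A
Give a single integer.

6600

step 1: scan B: cost=200, card=200
step 2: join A via nl_idx
    card(P join A) = 200*100/(4) = 5000
    cost = 200 + 200*7 + 5000 = 6600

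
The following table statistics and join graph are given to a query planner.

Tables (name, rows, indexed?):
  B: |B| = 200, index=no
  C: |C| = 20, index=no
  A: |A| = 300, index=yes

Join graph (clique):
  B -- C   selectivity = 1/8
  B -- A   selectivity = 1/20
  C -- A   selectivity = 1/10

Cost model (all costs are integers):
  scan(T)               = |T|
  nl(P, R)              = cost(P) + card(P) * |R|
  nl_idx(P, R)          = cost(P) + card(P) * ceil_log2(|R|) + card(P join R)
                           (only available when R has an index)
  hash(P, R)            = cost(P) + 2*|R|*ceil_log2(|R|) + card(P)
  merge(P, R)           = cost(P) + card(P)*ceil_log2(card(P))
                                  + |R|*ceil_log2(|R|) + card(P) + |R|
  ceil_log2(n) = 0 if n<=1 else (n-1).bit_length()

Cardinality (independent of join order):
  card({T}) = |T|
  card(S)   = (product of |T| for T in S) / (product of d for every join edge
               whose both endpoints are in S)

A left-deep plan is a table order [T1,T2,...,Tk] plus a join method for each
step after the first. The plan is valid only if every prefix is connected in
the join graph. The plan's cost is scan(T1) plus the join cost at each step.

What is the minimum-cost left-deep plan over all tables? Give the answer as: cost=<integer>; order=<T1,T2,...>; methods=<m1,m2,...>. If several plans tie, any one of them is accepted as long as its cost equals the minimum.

Selinger DP (subsets sized 1..n):
  {B}: scan cost=200, card=200
  {C}: scan cost=20, card=20
  {A}: scan cost=300, card=300
  {BC}: card=500; try (C,hash)→600, (B,merge)→1940, (C,merge)→2120, (B,hash)→3240, (B,nl)→4020, (C,nl)→4200; best=600 via (C,hash)
  {AB}: card=3000; try (B,hash)→3800, (A,merge)→5000, (A,nl_idx)→5000, (B,merge)→5100, (A,hash)→5800, (A,nl)→60200 …(+1); best=3800 via (B,hash)
  {AC}: card=600; try (C,hash)→800, (A,nl_idx)→800, (A,merge)→3140, (C,merge)→3420, (A,hash)→5440, (A,nl)→6020 …(+1); best=800 via (C,hash)
  {ABC}: card=750; try (B,hash)→4600, (A,nl_idx)→5850, (A,hash)→6500, (C,hash)→7000, (A,merge)→8600, (B,merge)→9200 …(+4); best=4600 via (B,hash)

cost=4600; order=A,C,B; methods=hash,hash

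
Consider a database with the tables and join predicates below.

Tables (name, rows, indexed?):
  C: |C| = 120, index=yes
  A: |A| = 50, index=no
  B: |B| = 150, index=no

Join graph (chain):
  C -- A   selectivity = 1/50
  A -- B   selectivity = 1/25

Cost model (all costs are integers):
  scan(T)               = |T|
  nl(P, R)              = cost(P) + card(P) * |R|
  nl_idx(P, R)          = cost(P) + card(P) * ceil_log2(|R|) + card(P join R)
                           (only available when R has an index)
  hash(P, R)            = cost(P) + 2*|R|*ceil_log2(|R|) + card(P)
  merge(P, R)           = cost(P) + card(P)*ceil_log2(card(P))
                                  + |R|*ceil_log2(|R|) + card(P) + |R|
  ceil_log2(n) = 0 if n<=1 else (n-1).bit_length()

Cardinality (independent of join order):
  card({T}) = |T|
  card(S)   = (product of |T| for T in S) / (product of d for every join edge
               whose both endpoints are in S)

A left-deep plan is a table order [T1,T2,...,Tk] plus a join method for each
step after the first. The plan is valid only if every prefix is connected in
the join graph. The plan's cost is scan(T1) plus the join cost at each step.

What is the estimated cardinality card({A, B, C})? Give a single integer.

720

Tables in S: A(50), B(150), C(120)
Edges inside S: C-A(d=50), A-B(d=25)
numerator = 50 * 150 * 120 = 900000
denominator = 50 * 25 = 1250
card(S) = 900000 / 1250 = 720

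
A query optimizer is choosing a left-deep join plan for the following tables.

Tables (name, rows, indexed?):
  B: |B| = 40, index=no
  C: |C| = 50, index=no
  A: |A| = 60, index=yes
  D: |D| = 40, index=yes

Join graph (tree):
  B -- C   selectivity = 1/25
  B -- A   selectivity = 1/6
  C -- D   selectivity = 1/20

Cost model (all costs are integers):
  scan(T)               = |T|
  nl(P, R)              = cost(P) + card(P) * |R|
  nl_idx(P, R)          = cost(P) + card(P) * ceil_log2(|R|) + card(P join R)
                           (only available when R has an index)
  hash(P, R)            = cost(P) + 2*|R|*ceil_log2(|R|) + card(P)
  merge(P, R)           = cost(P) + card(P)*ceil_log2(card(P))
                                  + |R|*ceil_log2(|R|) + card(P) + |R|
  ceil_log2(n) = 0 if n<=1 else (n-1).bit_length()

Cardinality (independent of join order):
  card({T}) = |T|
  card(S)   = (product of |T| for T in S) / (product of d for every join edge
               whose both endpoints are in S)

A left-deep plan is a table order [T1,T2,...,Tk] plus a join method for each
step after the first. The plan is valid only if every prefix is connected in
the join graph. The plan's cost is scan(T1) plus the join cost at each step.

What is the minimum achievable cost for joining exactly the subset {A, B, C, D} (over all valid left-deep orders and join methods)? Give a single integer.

Selinger DP over subsets of {A,B,C,D}:
  {B}: scan cost=40, card=40
  {C}: scan cost=50, card=50
  {A}: scan cost=60, card=60
  {D}: scan cost=40, card=40
  {BC}: card=80; try (B,hash)→580, (C,merge)→670, (C,hash)→680, (B,merge)→680, (C,nl)→2040, (B,nl)→2050; best=580 via (B,hash)
  {AB}: card=400; try (B,hash)→600, (A,nl_idx)→680, (A,merge)→740, (B,merge)→760, (A,hash)→800, (A,nl)→2440 …(+1); best=600 via (B,hash)
  {CD}: card=100; try (D,nl_idx)→450, (D,hash)→580, (C,merge)→670, (D,merge)→680, (C,hash)→680, (C,nl)→2040 …(+1); best=450 via (D,nl_idx)
  {ABC}: card=800; try (A,hash)→1380, (C,hash)→1600, (A,merge)→1640, (A,nl_idx)→1860, (C,merge)→4950, (A,nl)→5380 …(+1); best=1380 via (A,hash)
  {BCD}: card=160; try (B,hash)→1030, (D,hash)→1140, (D,nl_idx)→1220, (D,merge)→1500, (B,merge)→1530, (D,nl)→3780 …(+1); best=1030 via (B,hash)
  {ABCD}: card=1600; try (A,hash)→1910, (D,hash)→2660, (A,merge)→2890, (A,nl_idx)→3590, (D,nl_idx)→7780, (D,merge)→10460 …(+2); best=1910 via (A,hash)

1910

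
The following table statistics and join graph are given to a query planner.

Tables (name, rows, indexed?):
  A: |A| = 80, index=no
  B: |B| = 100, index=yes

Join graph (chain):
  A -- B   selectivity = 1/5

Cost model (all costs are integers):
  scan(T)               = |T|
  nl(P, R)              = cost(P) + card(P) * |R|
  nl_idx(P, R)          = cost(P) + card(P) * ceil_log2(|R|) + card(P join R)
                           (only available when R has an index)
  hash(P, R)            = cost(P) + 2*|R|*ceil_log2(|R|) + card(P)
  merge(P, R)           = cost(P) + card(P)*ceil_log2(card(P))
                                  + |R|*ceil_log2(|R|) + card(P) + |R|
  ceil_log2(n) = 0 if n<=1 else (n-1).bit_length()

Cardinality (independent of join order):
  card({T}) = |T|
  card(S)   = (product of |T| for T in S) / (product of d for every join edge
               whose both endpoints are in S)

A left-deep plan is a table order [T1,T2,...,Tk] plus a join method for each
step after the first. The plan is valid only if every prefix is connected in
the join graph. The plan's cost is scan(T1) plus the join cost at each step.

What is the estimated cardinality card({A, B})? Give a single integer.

Tables in S: A(80), B(100)
Edges inside S: A-B(d=5)
numerator = 80 * 100 = 8000
denominator = 5 = 5
card(S) = 8000 / 5 = 1600

1600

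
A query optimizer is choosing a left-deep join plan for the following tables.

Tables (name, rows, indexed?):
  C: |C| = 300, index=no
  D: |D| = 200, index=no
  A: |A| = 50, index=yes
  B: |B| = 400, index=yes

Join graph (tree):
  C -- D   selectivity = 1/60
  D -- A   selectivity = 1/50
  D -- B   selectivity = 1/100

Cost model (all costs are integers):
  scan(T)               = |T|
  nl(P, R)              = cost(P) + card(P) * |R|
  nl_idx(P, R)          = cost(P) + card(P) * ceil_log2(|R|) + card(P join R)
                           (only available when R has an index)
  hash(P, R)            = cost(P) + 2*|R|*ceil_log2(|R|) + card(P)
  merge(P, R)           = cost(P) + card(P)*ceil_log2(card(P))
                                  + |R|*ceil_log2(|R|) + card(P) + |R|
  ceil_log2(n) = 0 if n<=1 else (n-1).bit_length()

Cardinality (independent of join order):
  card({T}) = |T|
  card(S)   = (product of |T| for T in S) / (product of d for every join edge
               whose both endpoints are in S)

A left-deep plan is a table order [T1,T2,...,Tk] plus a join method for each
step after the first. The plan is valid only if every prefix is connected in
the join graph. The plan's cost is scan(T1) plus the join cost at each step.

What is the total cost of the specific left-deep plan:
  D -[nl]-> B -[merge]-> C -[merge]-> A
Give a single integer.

step 1: scan D: cost=200, card=200
step 2: join B via nl
    card(P join B) = 200*400/(100) = 800
    cost = 200 + 200*400 = 80200
step 3: join C via merge
    card(P join C) = 800*300/(60) = 4000
    cost = 80200 + 800*10 + 300*9 + 800 + 300 = 92000
step 4: join A via merge
    card(P join A) = 4000*50/(50) = 4000
    cost = 92000 + 4000*12 + 50*6 + 4000 + 50 = 144350

144350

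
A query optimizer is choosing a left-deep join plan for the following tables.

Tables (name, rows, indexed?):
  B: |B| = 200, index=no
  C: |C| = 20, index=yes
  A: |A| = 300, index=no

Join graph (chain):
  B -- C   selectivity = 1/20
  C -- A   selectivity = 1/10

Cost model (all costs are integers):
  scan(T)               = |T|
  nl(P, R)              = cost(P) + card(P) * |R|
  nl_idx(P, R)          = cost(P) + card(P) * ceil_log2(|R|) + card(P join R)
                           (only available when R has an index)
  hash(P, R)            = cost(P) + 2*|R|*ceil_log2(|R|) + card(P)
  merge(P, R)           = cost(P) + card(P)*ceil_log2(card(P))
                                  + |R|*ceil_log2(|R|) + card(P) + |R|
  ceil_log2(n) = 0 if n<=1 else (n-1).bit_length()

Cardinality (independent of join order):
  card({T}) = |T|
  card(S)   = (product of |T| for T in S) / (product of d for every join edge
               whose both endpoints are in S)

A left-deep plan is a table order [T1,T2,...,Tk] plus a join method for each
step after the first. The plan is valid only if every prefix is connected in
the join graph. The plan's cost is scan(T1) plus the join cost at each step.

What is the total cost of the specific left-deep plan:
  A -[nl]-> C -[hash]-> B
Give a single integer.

10100

step 1: scan A: cost=300, card=300
step 2: join C via nl
    card(P join C) = 300*20/(10) = 600
    cost = 300 + 300*20 = 6300
step 3: join B via hash
    card(P join B) = 600*200/(20) = 6000
    cost = 6300 + 2*200*8 + 600 = 10100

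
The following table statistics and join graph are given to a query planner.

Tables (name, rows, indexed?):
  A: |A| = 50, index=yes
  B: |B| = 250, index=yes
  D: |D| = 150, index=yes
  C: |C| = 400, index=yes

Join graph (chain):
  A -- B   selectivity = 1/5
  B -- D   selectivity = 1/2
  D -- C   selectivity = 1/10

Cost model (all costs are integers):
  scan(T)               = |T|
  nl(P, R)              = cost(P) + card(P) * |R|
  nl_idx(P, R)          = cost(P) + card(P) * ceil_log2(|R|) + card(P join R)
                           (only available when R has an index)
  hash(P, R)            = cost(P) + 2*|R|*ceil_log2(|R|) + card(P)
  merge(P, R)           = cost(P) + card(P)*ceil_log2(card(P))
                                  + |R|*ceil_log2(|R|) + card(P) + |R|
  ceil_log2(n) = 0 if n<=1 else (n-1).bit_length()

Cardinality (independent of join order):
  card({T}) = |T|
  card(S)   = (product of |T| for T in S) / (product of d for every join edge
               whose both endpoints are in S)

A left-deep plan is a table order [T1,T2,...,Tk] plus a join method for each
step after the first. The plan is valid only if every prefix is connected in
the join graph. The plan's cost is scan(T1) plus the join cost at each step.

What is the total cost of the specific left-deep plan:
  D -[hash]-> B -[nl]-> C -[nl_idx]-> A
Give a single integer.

step 1: scan D: cost=150, card=150
step 2: join B via hash
    card(P join B) = 150*250/(2) = 18750
    cost = 150 + 2*250*8 + 150 = 4300
step 3: join C via nl
    card(P join C) = 18750*400/(10) = 750000
    cost = 4300 + 18750*400 = 7504300
step 4: join A via nl_idx
    card(P join A) = 750000*50/(5) = 7500000
    cost = 7504300 + 750000*6 + 7500000 = 19504300

19504300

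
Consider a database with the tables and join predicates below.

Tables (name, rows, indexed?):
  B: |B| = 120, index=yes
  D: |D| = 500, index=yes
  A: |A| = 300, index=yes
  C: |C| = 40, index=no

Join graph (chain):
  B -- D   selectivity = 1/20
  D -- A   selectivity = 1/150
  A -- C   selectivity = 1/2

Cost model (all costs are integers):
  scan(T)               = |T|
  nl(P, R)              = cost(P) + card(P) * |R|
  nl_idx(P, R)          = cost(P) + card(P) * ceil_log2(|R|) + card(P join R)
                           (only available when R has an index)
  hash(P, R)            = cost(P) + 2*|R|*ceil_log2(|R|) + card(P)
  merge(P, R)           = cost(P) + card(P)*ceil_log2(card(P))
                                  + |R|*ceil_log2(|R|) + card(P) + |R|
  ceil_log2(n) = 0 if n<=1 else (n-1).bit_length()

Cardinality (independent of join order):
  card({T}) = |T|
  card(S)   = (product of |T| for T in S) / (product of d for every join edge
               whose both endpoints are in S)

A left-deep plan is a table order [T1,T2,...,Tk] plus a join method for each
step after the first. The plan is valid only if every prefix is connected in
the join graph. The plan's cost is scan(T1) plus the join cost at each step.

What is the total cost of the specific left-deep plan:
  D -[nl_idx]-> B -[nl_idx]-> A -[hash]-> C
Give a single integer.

step 1: scan D: cost=500, card=500
step 2: join B via nl_idx
    card(P join B) = 500*120/(20) = 3000
    cost = 500 + 500*7 + 3000 = 7000
step 3: join A via nl_idx
    card(P join A) = 3000*300/(150) = 6000
    cost = 7000 + 3000*9 + 6000 = 40000
step 4: join C via hash
    card(P join C) = 6000*40/(2) = 120000
    cost = 40000 + 2*40*6 + 6000 = 46480

46480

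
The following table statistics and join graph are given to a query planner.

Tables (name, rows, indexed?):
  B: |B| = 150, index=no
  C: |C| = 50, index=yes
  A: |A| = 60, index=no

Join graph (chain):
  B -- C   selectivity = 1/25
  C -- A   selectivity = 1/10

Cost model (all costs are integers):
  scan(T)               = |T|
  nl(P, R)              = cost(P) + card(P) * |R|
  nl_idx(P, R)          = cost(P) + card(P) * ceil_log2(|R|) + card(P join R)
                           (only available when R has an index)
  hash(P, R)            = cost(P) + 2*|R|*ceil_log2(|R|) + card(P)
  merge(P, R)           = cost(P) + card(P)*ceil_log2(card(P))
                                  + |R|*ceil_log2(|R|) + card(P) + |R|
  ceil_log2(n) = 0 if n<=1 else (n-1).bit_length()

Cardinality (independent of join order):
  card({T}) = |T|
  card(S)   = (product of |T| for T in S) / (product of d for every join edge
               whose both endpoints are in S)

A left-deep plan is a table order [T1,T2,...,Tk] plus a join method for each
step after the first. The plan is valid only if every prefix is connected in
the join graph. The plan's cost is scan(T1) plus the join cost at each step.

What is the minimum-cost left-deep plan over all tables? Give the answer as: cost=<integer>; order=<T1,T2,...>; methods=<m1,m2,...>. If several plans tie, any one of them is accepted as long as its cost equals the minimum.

cost=1920; order=B,C,A; methods=hash,hash

Selinger DP (subsets sized 1..n):
  {B}: scan cost=150, card=150
  {C}: scan cost=50, card=50
  {A}: scan cost=60, card=60
  {BC}: card=300; try (C,hash)→900, (C,nl_idx)→1350, (B,merge)→1750, (C,merge)→1850, (B,hash)→2500, (B,nl)→7550 …(+1); best=900 via (C,hash)
  {AC}: card=300; try (C,hash)→720, (C,nl_idx)→720, (A,hash)→820, (A,merge)→820, (C,merge)→830, (A,nl)→3050 …(+1); best=720 via (C,hash)
  {ABC}: card=1800; try (A,hash)→1920, (B,hash)→3420, (A,merge)→4320, (B,merge)→5070, (A,nl)→18900, (B,nl)→45720; best=1920 via (A,hash)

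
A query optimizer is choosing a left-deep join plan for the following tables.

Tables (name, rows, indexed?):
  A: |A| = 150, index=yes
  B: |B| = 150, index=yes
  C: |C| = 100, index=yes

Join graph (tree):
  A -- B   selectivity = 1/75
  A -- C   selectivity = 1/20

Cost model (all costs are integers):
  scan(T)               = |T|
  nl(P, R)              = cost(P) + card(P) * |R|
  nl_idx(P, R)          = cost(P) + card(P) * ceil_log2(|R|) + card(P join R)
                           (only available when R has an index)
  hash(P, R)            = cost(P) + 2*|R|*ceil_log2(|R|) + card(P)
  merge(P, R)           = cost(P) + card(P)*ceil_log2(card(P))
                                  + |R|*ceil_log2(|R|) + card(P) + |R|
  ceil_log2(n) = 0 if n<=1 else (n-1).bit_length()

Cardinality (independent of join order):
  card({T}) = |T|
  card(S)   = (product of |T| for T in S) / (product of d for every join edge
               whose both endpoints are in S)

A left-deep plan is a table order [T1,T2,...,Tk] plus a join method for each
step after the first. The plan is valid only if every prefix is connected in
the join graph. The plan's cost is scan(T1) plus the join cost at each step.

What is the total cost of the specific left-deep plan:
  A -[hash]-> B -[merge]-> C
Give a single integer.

6500

step 1: scan A: cost=150, card=150
step 2: join B via hash
    card(P join B) = 150*150/(75) = 300
    cost = 150 + 2*150*8 + 150 = 2700
step 3: join C via merge
    card(P join C) = 300*100/(20) = 1500
    cost = 2700 + 300*9 + 100*7 + 300 + 100 = 6500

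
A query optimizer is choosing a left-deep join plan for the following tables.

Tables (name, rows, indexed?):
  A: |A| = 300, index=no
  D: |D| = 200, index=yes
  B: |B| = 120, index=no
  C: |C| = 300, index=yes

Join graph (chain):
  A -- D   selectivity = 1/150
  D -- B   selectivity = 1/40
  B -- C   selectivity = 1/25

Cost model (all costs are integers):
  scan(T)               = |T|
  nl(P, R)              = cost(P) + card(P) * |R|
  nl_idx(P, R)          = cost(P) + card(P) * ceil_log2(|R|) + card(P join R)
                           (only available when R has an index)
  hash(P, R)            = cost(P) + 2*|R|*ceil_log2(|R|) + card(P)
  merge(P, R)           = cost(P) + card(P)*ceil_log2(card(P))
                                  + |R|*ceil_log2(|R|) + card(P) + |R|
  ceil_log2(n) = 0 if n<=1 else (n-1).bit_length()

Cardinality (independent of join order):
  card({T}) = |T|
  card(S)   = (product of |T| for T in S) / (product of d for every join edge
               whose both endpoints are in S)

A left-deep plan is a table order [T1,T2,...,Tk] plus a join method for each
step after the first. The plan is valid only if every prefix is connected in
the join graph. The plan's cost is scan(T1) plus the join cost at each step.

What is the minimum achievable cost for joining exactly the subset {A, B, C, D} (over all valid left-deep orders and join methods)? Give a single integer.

Selinger DP over subsets of {A,B,C,D}:
  {A}: scan cost=300, card=300
  {D}: scan cost=200, card=200
  {B}: scan cost=120, card=120
  {C}: scan cost=300, card=300
  {AD}: card=400; try (D,nl_idx)→3100, (D,hash)→3800, (A,merge)→5000, (D,merge)→5100, (A,hash)→5800, (A,nl)→60200 …(+1); best=3100 via (D,nl_idx)
  {BD}: card=600; try (D,nl_idx)→1680, (B,hash)→2080, (D,merge)→2880, (B,merge)→2960, (D,hash)→3440, (D,nl)→24120 …(+1); best=1680 via (D,nl_idx)
  {BC}: card=1440; try (B,hash)→2280, (C,nl_idx)→2640, (C,merge)→4080, (B,merge)→4260, (C,hash)→5640, (C,nl)→36120 …(+1); best=2280 via (B,hash)
  {ABD}: card=1200; try (B,hash)→5180, (A,hash)→7680, (B,merge)→8060, (A,merge)→11280, (B,nl)→51100, (A,nl)→181680; best=5180 via (B,hash)
  {BCD}: card=7200; try (D,hash)→6920, (C,hash)→7680, (C,merge)→11280, (C,nl_idx)→14280, (D,nl_idx)→21000, (D,merge)→21360 …(+2); best=6920 via (D,hash)
  {ABCD}: card=14400; try (C,hash)→11780, (A,hash)→19520, (C,merge)→22580, (C,nl_idx)→30380, (A,merge)→110720, (C,nl)→365180 …(+1); best=11780 via (C,hash)

11780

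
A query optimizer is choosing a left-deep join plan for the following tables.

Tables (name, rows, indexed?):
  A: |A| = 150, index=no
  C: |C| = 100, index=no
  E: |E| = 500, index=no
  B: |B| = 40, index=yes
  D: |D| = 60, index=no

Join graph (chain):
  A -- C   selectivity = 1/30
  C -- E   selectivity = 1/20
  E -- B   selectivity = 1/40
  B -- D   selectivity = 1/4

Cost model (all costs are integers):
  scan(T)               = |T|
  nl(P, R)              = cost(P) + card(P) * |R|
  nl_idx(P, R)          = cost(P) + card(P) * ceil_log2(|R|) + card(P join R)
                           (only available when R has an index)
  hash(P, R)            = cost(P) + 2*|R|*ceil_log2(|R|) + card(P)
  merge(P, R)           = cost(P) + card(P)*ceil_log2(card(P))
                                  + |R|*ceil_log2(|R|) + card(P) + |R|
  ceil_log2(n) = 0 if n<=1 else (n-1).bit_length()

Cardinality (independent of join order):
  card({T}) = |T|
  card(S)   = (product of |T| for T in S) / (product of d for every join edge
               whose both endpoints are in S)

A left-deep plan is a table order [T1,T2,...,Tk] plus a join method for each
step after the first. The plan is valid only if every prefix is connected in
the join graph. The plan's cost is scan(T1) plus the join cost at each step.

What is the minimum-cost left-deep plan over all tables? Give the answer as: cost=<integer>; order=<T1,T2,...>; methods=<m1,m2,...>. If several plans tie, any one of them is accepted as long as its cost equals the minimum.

cost=21500; order=E,B,C,A,D; methods=hash,hash,hash,hash

Selinger DP (subsets sized 1..n):
  {A}: scan cost=150, card=150
  {C}: scan cost=100, card=100
  {E}: scan cost=500, card=500
  {B}: scan cost=40, card=40
  {D}: scan cost=60, card=60
  {AC}: card=500; try (C,hash)→1700, (A,merge)→2250, (C,merge)→2300, (A,hash)→2600, (A,nl)→15100, (C,nl)→15150; best=1700 via (C,hash)
  {CE}: card=2500; try (C,hash)→2400, (E,merge)→5900, (C,merge)→6300, (E,hash)→9200, (E,nl)→50100, (C,nl)→50500; best=2400 via (C,hash)
  {BE}: card=500; try (B,hash)→1480, (B,nl_idx)→4000, (E,merge)→5320, (B,merge)→5780, (E,hash)→9080, (E,nl)→20040 …(+1); best=1480 via (B,hash)
  {BD}: card=600; try (B,hash)→600, (D,merge)→740, (B,merge)→760, (D,hash)→800, (B,nl_idx)→1020, (D,nl)→2440 …(+1); best=600 via (B,hash)
  {ACE}: card=12500; try (A,hash)→7300, (E,hash)→11200, (E,merge)→11700, (A,merge)→36250, (E,nl)→251700, (A,nl)→377400; best=7300 via (A,hash)
  {BCE}: card=2500; try (C,hash)→3380, (B,hash)→5380, (C,merge)→7280, (B,nl_idx)→19900, (B,merge)→35180, (C,nl)→51480 …(+1); best=3380 via (C,hash)
  {BDE}: card=7500; try (D,hash)→2700, (D,merge)→6900, (E,hash)→10200, (E,merge)→12200, (D,nl)→31480, (E,nl)→300600; best=2700 via (D,hash)
  {ABCE}: card=12500; try (A,hash)→8280, (B,hash)→20280, (A,merge)→37230, (B,nl_idx)→94800, (B,merge)→195080, (A,nl)→378380 …(+1); best=8280 via (A,hash)
  {BCDE}: card=37500; try (D,hash)→6600, (C,hash)→11600, (D,merge)→36300, (C,merge)→108500, (D,nl)→153380, (C,nl)→752700; best=6600 via (D,hash)
  {ABCDE}: card=187500; try (D,hash)→21500, (A,hash)→46500, (D,merge)→196200, (A,merge)→645450, (D,nl)→758280, (A,nl)→5631600; best=21500 via (D,hash)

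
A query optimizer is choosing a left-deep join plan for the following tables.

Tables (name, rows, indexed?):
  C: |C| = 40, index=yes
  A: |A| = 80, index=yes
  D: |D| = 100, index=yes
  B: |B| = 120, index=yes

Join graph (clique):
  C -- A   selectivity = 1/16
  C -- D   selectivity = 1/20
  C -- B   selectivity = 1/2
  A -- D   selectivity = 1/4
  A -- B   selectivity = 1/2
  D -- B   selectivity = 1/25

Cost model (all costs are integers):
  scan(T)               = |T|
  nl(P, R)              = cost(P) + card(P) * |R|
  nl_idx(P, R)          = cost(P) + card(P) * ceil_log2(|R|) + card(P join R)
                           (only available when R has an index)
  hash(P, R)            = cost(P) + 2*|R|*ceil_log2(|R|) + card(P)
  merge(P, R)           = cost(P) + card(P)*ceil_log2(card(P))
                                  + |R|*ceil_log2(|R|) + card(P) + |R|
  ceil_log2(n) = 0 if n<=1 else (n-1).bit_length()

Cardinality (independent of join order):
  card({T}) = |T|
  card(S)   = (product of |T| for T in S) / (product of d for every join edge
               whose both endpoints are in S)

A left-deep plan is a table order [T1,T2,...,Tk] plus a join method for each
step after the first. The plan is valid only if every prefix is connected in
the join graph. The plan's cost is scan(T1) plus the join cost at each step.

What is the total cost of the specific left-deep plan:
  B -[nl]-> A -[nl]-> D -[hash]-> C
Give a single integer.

step 1: scan B: cost=120, card=120
step 2: join A via nl
    card(P join A) = 120*80/(2) = 4800
    cost = 120 + 120*80 = 9720
step 3: join D via nl
    card(P join D) = 4800*100/(4*25) = 4800
    cost = 9720 + 4800*100 = 489720
step 4: join C via hash
    card(P join C) = 4800*40/(16*20*2) = 300
    cost = 489720 + 2*40*6 + 4800 = 495000

495000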